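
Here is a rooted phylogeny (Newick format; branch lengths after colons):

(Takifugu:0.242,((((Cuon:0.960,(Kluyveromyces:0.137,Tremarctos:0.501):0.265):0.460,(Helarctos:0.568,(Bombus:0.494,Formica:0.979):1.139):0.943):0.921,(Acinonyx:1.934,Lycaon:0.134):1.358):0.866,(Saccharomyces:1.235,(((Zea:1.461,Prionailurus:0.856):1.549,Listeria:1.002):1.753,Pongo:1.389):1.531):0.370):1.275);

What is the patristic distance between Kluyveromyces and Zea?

The path runs Kluyveromyces → … → MRCA → … → Zea; the MRCA is the node subtending ((((Cuon,(Kluyveromyces,Tremarctos)),(Helarctos,(Bombus,Formica))),(Acinonyx,Lycaon)),(Saccharomyces,(((Zea,Prionailurus),Listeria),Pongo))).
Branch lengths along that path: 0.137 + 0.265 + 0.460 + 0.921 + 0.866 + 0.370 + 1.531 + 1.753 + 1.549 + 1.461 = 9.313.

9.313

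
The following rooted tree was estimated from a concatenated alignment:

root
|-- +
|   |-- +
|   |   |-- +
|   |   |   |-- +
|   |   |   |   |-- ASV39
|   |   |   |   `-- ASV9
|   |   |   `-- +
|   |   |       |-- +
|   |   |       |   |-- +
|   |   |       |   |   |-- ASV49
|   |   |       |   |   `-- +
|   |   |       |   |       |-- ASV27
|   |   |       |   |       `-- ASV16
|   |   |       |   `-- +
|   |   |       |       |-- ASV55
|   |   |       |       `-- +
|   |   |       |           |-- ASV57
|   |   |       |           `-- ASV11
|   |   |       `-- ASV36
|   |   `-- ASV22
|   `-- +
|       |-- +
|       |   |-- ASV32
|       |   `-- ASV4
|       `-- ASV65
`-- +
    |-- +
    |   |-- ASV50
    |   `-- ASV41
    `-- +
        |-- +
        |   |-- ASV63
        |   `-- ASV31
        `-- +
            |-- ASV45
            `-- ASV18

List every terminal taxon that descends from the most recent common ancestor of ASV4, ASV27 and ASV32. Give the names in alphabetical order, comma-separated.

ASV11, ASV16, ASV22, ASV27, ASV32, ASV36, ASV39, ASV4, ASV49, ASV55, ASV57, ASV65, ASV9

Tracing ASV4: it sits inside (ASV32,ASV4).
Tracing ASV27: it sits inside (ASV27,ASV16).
Tracing ASV32: it sits inside (ASV32,ASV4).
The smallest clade enclosing all 3 is ((((ASV39,ASV9),(((ASV49,(ASV27,ASV16)),(ASV55,(ASV57,ASV11))),ASV36)),ASV22),((ASV32,ASV4),ASV65)); the answer is its 13 terminal taxa in alphabetical order.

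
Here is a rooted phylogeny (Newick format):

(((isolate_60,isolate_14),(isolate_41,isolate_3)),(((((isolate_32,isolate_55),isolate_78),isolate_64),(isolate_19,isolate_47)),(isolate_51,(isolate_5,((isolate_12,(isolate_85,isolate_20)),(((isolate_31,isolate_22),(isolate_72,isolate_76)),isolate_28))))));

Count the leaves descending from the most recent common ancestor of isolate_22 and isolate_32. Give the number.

16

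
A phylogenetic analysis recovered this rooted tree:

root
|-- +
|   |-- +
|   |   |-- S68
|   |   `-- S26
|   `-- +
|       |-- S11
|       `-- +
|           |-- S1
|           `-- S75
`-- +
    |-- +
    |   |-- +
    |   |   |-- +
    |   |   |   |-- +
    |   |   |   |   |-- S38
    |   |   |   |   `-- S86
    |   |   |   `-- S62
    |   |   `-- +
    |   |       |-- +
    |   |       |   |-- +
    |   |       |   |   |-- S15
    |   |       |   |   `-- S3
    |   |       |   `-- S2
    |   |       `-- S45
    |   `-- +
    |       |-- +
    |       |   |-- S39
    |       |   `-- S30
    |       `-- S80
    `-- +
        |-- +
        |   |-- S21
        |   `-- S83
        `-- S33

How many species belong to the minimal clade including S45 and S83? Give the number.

13

The MRCA of S45 and S83 is the node subtending (((((S38,S86),S62),(((S15,S3),S2),S45)),((S39,S30),S80)),((S21,S83),S33)).
That clade contains 13 terminal taxa: S15, S2, S21, S3, S30, S33, S38, S39, S45, S62, S80, S83, S86.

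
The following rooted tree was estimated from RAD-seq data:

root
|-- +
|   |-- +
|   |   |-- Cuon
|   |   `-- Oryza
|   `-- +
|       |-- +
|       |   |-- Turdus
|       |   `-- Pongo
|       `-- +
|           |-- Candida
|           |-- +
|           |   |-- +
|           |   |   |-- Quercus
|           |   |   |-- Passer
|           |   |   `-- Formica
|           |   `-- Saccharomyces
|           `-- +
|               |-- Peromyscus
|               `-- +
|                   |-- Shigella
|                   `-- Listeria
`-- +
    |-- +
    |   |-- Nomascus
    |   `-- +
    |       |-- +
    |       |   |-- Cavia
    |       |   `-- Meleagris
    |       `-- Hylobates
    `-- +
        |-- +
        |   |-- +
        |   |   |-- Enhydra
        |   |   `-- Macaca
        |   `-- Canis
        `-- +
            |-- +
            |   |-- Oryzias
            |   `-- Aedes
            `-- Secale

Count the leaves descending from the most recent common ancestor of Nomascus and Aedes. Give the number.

10

The MRCA of Nomascus and Aedes is the node subtending ((Nomascus,((Cavia,Meleagris),Hylobates)),(((Enhydra,Macaca),Canis),((Oryzias,Aedes),Secale))).
That clade contains 10 terminal taxa: Aedes, Canis, Cavia, Enhydra, Hylobates, Macaca, Meleagris, Nomascus, Oryzias, Secale.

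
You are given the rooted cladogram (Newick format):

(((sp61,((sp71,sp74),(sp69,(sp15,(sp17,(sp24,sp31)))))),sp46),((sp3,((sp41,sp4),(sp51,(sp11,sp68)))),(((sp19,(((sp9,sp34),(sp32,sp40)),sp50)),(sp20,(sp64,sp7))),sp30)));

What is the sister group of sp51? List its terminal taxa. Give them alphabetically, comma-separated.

sp11, sp68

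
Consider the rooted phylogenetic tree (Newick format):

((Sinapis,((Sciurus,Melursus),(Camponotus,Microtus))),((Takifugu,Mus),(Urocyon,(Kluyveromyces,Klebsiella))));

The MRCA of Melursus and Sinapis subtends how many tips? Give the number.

The MRCA of Melursus and Sinapis is the node subtending (Sinapis,((Sciurus,Melursus),(Camponotus,Microtus))).
That clade contains 5 terminal taxa: Camponotus, Melursus, Microtus, Sciurus, Sinapis.

5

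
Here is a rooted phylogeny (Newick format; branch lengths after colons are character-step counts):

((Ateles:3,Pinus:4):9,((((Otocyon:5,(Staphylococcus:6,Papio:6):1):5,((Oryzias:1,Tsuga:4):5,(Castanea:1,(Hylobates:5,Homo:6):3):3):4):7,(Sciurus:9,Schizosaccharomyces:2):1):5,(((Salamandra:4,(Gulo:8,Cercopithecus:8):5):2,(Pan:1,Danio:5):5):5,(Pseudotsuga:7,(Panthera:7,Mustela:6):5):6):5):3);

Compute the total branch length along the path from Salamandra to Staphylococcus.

40

The path runs Salamandra → … → MRCA → … → Staphylococcus; the MRCA is the node subtending ((((Otocyon,(Staphylococcus,Papio)),((Oryzias,Tsuga),(Castanea,(Hylobates,Homo)))),(Sciurus,Schizosaccharomyces)),(((Salamandra,(Gulo,Cercopithecus)),(Pan,Danio)),(Pseudotsuga,(Panthera,Mustela)))).
Branch lengths along that path: 4 + 2 + 5 + 5 + 5 + 7 + 5 + 1 + 6 = 40.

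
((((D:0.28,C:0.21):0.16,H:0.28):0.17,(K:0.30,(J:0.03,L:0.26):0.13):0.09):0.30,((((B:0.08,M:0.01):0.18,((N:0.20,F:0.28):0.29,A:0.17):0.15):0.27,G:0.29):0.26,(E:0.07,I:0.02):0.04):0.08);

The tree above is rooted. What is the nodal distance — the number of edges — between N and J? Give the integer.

The MRCA of N and J is the root of the tree.
From N up to that node: 6 branches. From J up to the same node: 4 branches. Total: 6 + 4 = 10.

10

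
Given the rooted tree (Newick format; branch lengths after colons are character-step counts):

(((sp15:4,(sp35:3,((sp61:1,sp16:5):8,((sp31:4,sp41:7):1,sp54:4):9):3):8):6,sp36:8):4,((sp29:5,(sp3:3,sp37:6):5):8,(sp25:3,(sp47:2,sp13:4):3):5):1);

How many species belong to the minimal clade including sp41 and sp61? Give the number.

5

The MRCA of sp41 and sp61 is the node subtending ((sp61,sp16),((sp31,sp41),sp54)).
That clade contains 5 terminal taxa: sp16, sp31, sp41, sp54, sp61.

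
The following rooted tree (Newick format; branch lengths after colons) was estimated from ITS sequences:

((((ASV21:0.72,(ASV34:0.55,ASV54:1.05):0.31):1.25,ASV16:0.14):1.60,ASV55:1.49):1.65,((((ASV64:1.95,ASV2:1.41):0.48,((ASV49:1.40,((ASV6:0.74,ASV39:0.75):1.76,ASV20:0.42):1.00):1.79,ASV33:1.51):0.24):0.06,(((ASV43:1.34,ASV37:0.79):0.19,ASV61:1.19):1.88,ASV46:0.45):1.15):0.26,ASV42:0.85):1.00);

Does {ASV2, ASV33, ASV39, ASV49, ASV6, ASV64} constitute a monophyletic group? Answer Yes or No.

The MRCA of the listed taxa subtends ((ASV64,ASV2),((ASV49,((ASV6,ASV39),ASV20)),ASV33)).
That clade also contains ASV20, which is not in the proposed group, so the group is not monophyletic.

No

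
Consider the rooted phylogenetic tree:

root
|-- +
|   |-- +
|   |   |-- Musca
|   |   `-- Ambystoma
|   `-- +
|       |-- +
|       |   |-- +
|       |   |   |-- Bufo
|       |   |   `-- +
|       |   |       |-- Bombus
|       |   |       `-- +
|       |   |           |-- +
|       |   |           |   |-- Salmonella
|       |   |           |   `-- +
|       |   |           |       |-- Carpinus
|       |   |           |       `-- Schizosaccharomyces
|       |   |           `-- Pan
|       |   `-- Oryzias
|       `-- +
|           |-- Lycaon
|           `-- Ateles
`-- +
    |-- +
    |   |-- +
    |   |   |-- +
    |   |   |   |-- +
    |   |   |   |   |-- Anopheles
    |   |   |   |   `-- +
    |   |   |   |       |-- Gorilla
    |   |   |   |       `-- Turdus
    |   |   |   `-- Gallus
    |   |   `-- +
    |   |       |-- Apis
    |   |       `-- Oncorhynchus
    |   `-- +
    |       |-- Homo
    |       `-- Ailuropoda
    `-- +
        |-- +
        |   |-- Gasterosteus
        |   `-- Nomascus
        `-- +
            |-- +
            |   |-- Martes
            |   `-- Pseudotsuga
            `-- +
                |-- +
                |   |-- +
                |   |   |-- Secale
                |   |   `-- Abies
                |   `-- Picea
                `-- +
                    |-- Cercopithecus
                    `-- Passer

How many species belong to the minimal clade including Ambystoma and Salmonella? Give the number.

The MRCA of Ambystoma and Salmonella is the node subtending ((Musca,Ambystoma),(((Bufo,(Bombus,((Salmonella,(Carpinus,Schizosaccharomyces)),Pan))),Oryzias),(Lycaon,Ateles))).
That clade contains 11 terminal taxa: Ambystoma, Ateles, Bombus, Bufo, Carpinus, Lycaon, Musca, Oryzias, Pan, Salmonella, Schizosaccharomyces.

11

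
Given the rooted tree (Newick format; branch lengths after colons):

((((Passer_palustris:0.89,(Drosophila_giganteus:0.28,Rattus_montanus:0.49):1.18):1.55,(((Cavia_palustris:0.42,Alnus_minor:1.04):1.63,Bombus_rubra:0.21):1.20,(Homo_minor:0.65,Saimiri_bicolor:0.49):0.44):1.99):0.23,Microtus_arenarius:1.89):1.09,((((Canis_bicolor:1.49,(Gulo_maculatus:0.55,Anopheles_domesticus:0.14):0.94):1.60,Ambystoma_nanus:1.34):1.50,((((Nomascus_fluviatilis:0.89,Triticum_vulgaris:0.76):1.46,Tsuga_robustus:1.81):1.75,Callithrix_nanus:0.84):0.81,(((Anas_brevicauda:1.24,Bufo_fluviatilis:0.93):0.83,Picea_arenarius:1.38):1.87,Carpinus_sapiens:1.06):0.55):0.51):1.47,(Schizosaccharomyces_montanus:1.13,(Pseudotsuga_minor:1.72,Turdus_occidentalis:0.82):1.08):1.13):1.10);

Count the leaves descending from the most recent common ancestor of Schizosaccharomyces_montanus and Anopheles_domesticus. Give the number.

The MRCA of Schizosaccharomyces_montanus and Anopheles_domesticus is the node subtending ((((Canis_bicolor,(Gulo_maculatus,Anopheles_domesticus)),Ambystoma_nanus),((((Nomascus_fluviatilis,Triticum_vulgaris),Tsuga_robustus),Callithrix_nanus),(((Anas_brevicauda,Bufo_fluviatilis),Picea_arenarius),Carpinus_sapiens))),(Schizosaccharomyces_montanus,(Pseudotsuga_minor,Turdus_occidentalis))).
That clade contains 15 terminal taxa: Ambystoma_nanus, Anas_brevicauda, Anopheles_domesticus, Bufo_fluviatilis, Callithrix_nanus, Canis_bicolor, Carpinus_sapiens, Gulo_maculatus, Nomascus_fluviatilis, Picea_arenarius, Pseudotsuga_minor, Schizosaccharomyces_montanus, Triticum_vulgaris, Tsuga_robustus, Turdus_occidentalis.

15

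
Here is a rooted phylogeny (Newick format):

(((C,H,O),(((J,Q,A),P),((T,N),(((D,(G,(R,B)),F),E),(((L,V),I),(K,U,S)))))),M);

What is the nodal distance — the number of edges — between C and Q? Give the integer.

6

The MRCA of C and Q is the node subtending ((C,H,O),(((J,Q,A),P),((T,N),(((D,(G,(R,B)),F),E),(((L,V),I),(K,U,S)))))).
From C up to that node: 2 branches. From Q up to the same node: 4 branches. Total: 2 + 4 = 6.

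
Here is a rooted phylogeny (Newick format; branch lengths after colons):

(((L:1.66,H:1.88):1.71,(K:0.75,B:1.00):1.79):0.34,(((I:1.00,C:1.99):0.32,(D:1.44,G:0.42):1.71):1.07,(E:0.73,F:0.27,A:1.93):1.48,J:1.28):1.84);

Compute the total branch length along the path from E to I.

4.60

The path runs E → … → MRCA → … → I; the MRCA is the node subtending (((I,C),(D,G)),(E,F,A),J).
Branch lengths along that path: 0.73 + 1.48 + 1.07 + 0.32 + 1.00 = 4.60.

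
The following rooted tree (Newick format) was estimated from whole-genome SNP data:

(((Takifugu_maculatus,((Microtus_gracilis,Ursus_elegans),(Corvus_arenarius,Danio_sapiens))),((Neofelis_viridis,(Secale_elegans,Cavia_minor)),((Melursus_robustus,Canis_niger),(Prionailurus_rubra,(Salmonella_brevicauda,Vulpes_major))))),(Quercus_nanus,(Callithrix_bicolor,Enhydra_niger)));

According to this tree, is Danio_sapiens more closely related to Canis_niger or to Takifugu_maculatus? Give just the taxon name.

Takifugu_maculatus

The MRCA of Danio_sapiens and Takifugu_maculatus subtends (Takifugu_maculatus,((Microtus_gracilis,Ursus_elegans),(Corvus_arenarius,Danio_sapiens))) (5 taxa).
The MRCA of Danio_sapiens and Canis_niger subtends ((Takifugu_maculatus,((Microtus_gracilis,Ursus_elegans),(Corvus_arenarius,Danio_sapiens))),((Neofelis_viridis,(Secale_elegans,Cavia_minor)),((Melursus_robustus,Canis_niger),(Prionailurus_rubra,(Salmonella_brevicauda,Vulpes_major))))) (13 taxa).
The first is nested inside the second, so Danio_sapiens shares a more recent common ancestor with Takifugu_maculatus.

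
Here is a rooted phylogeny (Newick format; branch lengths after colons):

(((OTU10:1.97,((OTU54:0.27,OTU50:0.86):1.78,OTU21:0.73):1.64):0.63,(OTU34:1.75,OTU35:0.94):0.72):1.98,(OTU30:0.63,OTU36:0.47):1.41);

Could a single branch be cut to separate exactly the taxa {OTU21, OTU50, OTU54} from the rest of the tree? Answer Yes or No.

The most recent common ancestor of these taxa subtends ((OTU54,OTU50),OTU21).
That clade has exactly 3 tips — every listed taxon and nothing else — so the group is monophyletic.

Yes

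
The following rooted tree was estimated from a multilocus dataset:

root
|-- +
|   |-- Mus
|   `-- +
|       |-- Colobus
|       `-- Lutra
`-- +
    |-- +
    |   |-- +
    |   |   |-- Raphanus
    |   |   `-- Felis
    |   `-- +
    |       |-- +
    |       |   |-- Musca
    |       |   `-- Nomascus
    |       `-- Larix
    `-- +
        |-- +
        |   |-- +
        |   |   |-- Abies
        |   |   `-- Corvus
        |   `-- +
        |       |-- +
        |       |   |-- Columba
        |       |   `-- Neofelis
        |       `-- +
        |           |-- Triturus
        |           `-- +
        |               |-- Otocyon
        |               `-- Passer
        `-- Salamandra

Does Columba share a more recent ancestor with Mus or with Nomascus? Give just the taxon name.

The MRCA of Columba and Nomascus subtends (((Raphanus,Felis),((Musca,Nomascus),Larix)),(((Abies,Corvus),((Columba,Neofelis),(Triturus,(Otocyon,Passer)))),Salamandra)) (13 taxa).
The MRCA of Columba and Mus is the root, subtending the entire tree (16 taxa).
The first is nested inside the second, so Columba shares a more recent common ancestor with Nomascus.

Nomascus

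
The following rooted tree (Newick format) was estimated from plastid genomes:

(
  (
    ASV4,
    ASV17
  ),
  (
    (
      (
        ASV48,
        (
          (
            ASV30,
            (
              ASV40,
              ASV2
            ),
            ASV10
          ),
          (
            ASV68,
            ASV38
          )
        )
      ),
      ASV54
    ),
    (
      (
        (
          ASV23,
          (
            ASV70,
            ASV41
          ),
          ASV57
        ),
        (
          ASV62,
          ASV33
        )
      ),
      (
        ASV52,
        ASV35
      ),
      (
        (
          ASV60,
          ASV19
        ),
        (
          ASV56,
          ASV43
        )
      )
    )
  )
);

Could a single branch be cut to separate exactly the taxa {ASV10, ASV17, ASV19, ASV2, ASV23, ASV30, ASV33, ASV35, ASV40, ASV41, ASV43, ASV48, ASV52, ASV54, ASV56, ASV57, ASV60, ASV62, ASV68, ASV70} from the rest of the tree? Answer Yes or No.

No

The MRCA of the listed taxa is the root, so the smallest clade containing them is the whole tree.
That clade also contains ASV38, ASV4, which are not in the proposed group, so the group is not monophyletic.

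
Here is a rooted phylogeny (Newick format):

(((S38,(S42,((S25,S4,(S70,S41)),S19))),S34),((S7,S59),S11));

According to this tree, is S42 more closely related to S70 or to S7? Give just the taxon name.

S70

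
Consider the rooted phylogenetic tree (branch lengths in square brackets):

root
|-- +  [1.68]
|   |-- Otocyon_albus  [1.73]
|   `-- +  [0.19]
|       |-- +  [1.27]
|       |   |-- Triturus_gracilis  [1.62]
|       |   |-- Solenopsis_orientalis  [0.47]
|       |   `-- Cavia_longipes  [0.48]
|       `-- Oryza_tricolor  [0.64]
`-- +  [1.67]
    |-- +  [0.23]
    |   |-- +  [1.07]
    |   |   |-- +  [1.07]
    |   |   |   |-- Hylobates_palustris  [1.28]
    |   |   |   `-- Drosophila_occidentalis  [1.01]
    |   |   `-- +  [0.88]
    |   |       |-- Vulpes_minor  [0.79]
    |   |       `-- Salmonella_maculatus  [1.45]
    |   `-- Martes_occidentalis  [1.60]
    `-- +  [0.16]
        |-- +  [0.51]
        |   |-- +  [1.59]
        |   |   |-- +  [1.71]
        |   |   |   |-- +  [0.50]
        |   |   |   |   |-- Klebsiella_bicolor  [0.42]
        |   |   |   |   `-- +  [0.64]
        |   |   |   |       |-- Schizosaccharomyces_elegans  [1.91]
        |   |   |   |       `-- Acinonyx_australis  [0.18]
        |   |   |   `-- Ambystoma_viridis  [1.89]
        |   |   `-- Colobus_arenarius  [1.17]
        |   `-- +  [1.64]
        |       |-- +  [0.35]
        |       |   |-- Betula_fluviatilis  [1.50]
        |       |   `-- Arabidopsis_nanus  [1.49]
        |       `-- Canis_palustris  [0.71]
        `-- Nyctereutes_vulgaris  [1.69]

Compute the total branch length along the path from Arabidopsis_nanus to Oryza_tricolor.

8.33

The path runs Arabidopsis_nanus → … → MRCA → … → Oryza_tricolor; the MRCA is the root of the tree.
Branch lengths along that path: 1.49 + 0.35 + 1.64 + 0.51 + 0.16 + 1.67 + 1.68 + 0.19 + 0.64 = 8.33.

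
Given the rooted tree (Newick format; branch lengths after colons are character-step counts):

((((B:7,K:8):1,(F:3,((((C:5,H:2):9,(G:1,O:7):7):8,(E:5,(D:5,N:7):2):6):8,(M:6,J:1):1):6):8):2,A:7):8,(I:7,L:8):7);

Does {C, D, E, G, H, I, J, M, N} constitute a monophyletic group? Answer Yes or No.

No

The MRCA of the listed taxa is the root, so the smallest clade containing them is the whole tree.
That clade also contains A, B, F, K, L, O, which are not in the proposed group, so the group is not monophyletic.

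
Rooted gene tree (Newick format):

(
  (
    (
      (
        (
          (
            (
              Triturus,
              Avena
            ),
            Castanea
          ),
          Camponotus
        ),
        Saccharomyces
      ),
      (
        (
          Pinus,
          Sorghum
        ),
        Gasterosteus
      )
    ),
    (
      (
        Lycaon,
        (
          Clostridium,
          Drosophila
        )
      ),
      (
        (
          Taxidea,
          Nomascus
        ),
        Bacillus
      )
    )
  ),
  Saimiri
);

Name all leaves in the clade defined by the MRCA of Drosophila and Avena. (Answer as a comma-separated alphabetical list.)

Tracing Drosophila: it sits inside (Clostridium,Drosophila).
Tracing Avena: it sits inside (Triturus,Avena).
The smallest clade enclosing both is ((((((Triturus,Avena),Castanea),Camponotus),Saccharomyces),((Pinus,Sorghum),Gasterosteus)),((Lycaon,(Clostridium,Drosophila)),((Taxidea,Nomascus),Bacillus))); the answer is its 14 terminal taxa in alphabetical order.

Avena, Bacillus, Camponotus, Castanea, Clostridium, Drosophila, Gasterosteus, Lycaon, Nomascus, Pinus, Saccharomyces, Sorghum, Taxidea, Triturus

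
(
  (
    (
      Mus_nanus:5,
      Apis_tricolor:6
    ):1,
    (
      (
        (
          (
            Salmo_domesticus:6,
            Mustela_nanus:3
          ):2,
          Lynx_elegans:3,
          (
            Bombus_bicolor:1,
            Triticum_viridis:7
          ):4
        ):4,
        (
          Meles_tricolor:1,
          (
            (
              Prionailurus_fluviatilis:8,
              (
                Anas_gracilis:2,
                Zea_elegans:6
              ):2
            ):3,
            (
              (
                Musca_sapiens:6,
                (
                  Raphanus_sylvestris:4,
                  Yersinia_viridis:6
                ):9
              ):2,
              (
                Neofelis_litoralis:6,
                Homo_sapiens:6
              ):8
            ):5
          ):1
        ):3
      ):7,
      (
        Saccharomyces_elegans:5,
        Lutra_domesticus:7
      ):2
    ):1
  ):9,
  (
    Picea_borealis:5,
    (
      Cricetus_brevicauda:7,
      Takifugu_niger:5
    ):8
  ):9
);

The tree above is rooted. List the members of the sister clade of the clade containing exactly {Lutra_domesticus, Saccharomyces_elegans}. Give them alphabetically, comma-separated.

Anas_gracilis, Bombus_bicolor, Homo_sapiens, Lynx_elegans, Meles_tricolor, Musca_sapiens, Mustela_nanus, Neofelis_litoralis, Prionailurus_fluviatilis, Raphanus_sylvestris, Salmo_domesticus, Triticum_viridis, Yersinia_viridis, Zea_elegans

The clade containing exactly {Lutra_domesticus, Saccharomyces_elegans} attaches to the tree at the node subtending ((((Salmo_domesticus,Mustela_nanus),Lynx_elegans,(Bombus_bicolor,Triticum_viridis)),(Meles_tricolor,((Prionailurus_fluviatilis,(Anas_gracilis,Zea_elegans)),((Musca_sapiens,(Raphanus_sylvestris,Yersinia_viridis)),(Neofelis_litoralis,Homo_sapiens))))),(Saccharomyces_elegans,Lutra_domesticus)).
The other lineage descending from that same node — the sister group — is (((Salmo_domesticus,Mustela_nanus),Lynx_elegans,(Bombus_bicolor,Triticum_viridis)),(Meles_tricolor,((Prionailurus_fluviatilis,(Anas_gracilis,Zea_elegans)),((Musca_sapiens,(Raphanus_sylvestris,Yersinia_viridis)),(Neofelis_litoralis,Homo_sapiens))))); its 14 tips in alphabetical order are the answer.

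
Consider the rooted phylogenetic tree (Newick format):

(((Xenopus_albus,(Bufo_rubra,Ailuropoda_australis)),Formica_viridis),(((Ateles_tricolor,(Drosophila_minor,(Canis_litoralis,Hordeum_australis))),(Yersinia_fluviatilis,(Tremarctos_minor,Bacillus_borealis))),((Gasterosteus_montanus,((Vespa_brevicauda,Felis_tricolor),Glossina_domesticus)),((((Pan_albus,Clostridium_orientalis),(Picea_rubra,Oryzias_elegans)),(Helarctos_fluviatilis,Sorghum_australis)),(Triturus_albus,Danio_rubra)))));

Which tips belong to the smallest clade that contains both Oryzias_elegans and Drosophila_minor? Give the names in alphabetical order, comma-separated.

Tracing Oryzias_elegans: it sits inside (Picea_rubra,Oryzias_elegans).
Tracing Drosophila_minor: it sits inside (Drosophila_minor,(Canis_litoralis,Hordeum_australis)).
The smallest clade enclosing both is (((Ateles_tricolor,(Drosophila_minor,(Canis_litoralis,Hordeum_australis))),(Yersinia_fluviatilis,(Tremarctos_minor,Bacillus_borealis))),((Gasterosteus_montanus,((Vespa_brevicauda,Felis_tricolor),Glossina_domesticus)),((((Pan_albus,Clostridium_orientalis),(Picea_rubra,Oryzias_elegans)),(Helarctos_fluviatilis,Sorghum_australis)),(Triturus_albus,Danio_rubra)))); the answer is its 19 terminal taxa in alphabetical order.

Ateles_tricolor, Bacillus_borealis, Canis_litoralis, Clostridium_orientalis, Danio_rubra, Drosophila_minor, Felis_tricolor, Gasterosteus_montanus, Glossina_domesticus, Helarctos_fluviatilis, Hordeum_australis, Oryzias_elegans, Pan_albus, Picea_rubra, Sorghum_australis, Tremarctos_minor, Triturus_albus, Vespa_brevicauda, Yersinia_fluviatilis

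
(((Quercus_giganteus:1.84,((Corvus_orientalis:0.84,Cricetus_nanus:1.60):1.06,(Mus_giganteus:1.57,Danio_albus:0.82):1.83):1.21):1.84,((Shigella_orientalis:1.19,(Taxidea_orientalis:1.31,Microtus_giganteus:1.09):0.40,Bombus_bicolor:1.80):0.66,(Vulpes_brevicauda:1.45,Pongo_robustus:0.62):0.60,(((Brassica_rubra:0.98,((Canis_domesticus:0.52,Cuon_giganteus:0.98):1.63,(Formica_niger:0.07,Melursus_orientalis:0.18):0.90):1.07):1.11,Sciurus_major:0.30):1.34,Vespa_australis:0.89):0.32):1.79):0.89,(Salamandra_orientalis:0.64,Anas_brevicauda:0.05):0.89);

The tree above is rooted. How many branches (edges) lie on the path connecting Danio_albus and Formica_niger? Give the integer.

The MRCA of Danio_albus and Formica_niger is the node subtending ((Quercus_giganteus,((Corvus_orientalis,Cricetus_nanus),(Mus_giganteus,Danio_albus))),((Shigella_orientalis,(Taxidea_orientalis,Microtus_giganteus),Bombus_bicolor),(Vulpes_brevicauda,Pongo_robustus),(((Brassica_rubra,((Canis_domesticus,Cuon_giganteus),(Formica_niger,Melursus_orientalis))),Sciurus_major),Vespa_australis))).
From Danio_albus up to that node: 4 branches. From Formica_niger up to the same node: 7 branches. Total: 4 + 7 = 11.

11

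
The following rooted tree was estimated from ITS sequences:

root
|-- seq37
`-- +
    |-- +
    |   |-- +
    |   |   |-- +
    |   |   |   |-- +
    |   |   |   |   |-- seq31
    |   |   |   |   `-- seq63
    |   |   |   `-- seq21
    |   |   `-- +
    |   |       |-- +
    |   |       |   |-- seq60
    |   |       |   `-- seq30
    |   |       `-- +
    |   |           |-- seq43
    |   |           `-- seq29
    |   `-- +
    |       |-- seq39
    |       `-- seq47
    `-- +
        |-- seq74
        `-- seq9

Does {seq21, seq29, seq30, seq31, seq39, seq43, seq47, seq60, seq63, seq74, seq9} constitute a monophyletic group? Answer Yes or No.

Yes

The most recent common ancestor of these taxa subtends (((((seq31,seq63),seq21),((seq60,seq30),(seq43,seq29))),(seq39,seq47)),(seq74,seq9)).
That clade has exactly 11 tips — every listed taxon and nothing else — so the group is monophyletic.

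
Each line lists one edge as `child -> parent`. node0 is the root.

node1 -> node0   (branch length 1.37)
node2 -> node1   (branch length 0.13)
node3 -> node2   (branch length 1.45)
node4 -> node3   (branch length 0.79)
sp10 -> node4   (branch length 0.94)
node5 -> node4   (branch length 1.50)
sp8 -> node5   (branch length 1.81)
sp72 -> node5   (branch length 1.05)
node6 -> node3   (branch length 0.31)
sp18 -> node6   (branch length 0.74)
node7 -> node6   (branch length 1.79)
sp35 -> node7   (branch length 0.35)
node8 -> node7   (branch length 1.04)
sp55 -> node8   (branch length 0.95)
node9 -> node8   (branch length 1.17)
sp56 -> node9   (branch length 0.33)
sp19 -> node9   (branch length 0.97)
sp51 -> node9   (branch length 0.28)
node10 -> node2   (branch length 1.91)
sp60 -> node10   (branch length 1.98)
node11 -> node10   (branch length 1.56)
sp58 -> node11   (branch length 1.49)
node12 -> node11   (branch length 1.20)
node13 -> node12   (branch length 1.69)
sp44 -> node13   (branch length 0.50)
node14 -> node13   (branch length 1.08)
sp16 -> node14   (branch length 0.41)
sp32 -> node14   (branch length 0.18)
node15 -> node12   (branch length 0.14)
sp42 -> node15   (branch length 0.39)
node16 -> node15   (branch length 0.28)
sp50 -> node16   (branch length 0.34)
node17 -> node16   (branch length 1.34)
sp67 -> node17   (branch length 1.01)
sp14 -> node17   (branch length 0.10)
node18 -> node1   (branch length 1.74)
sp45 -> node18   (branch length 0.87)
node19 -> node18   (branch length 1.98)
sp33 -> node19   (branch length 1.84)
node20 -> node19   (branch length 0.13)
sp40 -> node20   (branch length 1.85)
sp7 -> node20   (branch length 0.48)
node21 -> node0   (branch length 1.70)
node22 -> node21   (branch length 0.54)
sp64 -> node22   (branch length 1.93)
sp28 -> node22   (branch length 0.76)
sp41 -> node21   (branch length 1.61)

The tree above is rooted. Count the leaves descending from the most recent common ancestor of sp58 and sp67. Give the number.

The MRCA of sp58 and sp67 is the node subtending (sp58,((sp44,(sp16,sp32)),(sp42,(sp50,(sp67,sp14))))).
That clade contains 8 terminal taxa: sp14, sp16, sp32, sp42, sp44, sp50, sp58, sp67.

8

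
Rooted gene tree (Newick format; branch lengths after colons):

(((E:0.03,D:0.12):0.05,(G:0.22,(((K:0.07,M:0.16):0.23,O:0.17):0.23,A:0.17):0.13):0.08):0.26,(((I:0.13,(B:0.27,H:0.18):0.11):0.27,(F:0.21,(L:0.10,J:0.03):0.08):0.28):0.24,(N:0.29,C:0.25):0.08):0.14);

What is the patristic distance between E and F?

1.21

The path runs E → … → MRCA → … → F; the MRCA is the root of the tree.
Branch lengths along that path: 0.03 + 0.05 + 0.26 + 0.14 + 0.24 + 0.28 + 0.21 = 1.21.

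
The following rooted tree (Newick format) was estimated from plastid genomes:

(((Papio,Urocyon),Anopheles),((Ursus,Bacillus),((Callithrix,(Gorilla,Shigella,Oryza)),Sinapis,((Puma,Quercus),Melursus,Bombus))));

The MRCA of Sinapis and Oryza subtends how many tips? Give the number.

9

The MRCA of Sinapis and Oryza is the node subtending ((Callithrix,(Gorilla,Shigella,Oryza)),Sinapis,((Puma,Quercus),Melursus,Bombus)).
That clade contains 9 terminal taxa: Bombus, Callithrix, Gorilla, Melursus, Oryza, Puma, Quercus, Shigella, Sinapis.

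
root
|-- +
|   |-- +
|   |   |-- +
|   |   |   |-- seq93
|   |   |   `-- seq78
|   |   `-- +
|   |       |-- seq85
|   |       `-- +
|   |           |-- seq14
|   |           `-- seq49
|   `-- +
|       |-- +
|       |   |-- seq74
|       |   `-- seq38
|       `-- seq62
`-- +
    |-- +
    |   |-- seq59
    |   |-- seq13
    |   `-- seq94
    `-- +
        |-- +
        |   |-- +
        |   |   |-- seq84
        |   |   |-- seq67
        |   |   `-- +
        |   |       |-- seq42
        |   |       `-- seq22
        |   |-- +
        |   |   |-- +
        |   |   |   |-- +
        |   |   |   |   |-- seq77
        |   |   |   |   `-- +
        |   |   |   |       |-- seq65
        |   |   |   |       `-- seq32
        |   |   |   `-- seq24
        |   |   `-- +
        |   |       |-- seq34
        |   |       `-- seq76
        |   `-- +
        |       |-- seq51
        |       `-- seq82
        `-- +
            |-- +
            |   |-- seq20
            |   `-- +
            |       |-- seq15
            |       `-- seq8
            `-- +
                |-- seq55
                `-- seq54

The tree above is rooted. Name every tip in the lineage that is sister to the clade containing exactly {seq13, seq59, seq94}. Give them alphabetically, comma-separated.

seq15, seq20, seq22, seq24, seq32, seq34, seq42, seq51, seq54, seq55, seq65, seq67, seq76, seq77, seq8, seq82, seq84

The clade containing exactly {seq13, seq59, seq94} attaches to the tree at the node subtending ((seq59,seq13,seq94),(((seq84,seq67,(seq42,seq22)),(((seq77,(seq65,seq32)),seq24),(seq34,seq76)),(seq51,seq82)),((seq20,(seq15,seq8)),(seq55,seq54)))).
The other lineage descending from that same node — the sister group — is (((seq84,seq67,(seq42,seq22)),(((seq77,(seq65,seq32)),seq24),(seq34,seq76)),(seq51,seq82)),((seq20,(seq15,seq8)),(seq55,seq54))); its 17 tips in alphabetical order are the answer.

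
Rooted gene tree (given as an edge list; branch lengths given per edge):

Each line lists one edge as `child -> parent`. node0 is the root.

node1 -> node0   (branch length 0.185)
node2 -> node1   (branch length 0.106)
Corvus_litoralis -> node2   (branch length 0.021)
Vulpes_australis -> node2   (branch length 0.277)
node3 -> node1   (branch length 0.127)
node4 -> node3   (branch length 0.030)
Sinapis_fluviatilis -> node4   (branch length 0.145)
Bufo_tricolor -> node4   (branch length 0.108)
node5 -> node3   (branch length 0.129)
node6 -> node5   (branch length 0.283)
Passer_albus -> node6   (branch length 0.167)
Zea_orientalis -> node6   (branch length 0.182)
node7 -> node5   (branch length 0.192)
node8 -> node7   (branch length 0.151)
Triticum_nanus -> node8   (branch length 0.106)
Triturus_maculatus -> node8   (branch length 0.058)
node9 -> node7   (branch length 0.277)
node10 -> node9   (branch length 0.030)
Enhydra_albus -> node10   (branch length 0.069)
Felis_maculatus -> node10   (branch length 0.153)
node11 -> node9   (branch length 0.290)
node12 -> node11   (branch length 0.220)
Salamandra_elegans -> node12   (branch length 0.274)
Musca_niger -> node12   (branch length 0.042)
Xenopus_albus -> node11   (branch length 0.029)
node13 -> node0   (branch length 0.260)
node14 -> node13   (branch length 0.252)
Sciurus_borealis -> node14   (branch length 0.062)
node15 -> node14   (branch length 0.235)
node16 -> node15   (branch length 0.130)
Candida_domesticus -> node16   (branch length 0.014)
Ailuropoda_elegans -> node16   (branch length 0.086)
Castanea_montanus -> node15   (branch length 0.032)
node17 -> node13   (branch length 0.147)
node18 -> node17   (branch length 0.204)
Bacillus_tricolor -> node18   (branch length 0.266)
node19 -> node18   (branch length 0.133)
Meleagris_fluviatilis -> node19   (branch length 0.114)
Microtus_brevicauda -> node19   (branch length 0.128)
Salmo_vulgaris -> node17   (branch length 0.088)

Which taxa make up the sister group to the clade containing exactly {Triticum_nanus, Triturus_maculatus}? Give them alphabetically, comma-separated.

The clade containing exactly {Triticum_nanus, Triturus_maculatus} attaches to the tree at the node subtending ((Triticum_nanus,Triturus_maculatus),((Enhydra_albus,Felis_maculatus),((Salamandra_elegans,Musca_niger),Xenopus_albus))).
The other lineage descending from that same node — the sister group — is ((Enhydra_albus,Felis_maculatus),((Salamandra_elegans,Musca_niger),Xenopus_albus)); its 5 tips in alphabetical order are the answer.

Enhydra_albus, Felis_maculatus, Musca_niger, Salamandra_elegans, Xenopus_albus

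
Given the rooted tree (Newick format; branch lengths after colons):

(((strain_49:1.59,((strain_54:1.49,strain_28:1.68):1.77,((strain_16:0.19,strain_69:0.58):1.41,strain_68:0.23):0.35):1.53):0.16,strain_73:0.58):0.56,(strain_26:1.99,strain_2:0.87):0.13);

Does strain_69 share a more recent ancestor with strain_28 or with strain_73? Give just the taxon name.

strain_28

The MRCA of strain_69 and strain_28 subtends ((strain_54,strain_28),((strain_16,strain_69),strain_68)) (5 taxa).
The MRCA of strain_69 and strain_73 subtends ((strain_49,((strain_54,strain_28),((strain_16,strain_69),strain_68))),strain_73) (7 taxa).
The first is nested inside the second, so strain_69 shares a more recent common ancestor with strain_28.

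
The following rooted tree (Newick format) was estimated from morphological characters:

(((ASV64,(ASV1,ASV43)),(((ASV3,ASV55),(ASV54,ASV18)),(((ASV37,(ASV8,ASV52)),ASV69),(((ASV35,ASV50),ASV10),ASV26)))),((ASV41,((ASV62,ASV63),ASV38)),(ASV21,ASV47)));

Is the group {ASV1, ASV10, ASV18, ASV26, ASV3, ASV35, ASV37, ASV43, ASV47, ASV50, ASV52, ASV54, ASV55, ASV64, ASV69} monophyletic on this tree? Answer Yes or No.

No

The MRCA of the listed taxa is the root, so the smallest clade containing them is the whole tree.
That clade also contains ASV21, ASV38, ASV41, ASV62, ASV63, ASV8, which are not in the proposed group, so the group is not monophyletic.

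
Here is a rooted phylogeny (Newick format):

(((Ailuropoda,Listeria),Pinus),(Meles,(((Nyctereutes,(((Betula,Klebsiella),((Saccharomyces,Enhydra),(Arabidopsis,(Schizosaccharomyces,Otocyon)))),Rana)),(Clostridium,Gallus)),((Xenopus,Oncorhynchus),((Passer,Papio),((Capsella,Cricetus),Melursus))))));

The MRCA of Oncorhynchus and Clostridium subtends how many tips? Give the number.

18

The MRCA of Oncorhynchus and Clostridium is the node subtending (((Nyctereutes,(((Betula,Klebsiella),((Saccharomyces,Enhydra),(Arabidopsis,(Schizosaccharomyces,Otocyon)))),Rana)),(Clostridium,Gallus)),((Xenopus,Oncorhynchus),((Passer,Papio),((Capsella,Cricetus),Melursus)))).
That clade contains 18 terminal taxa: Arabidopsis, Betula, Capsella, Clostridium, Cricetus, Enhydra, Gallus, Klebsiella, Melursus, Nyctereutes, Oncorhynchus, Otocyon, Papio, Passer, Rana, Saccharomyces, Schizosaccharomyces, Xenopus.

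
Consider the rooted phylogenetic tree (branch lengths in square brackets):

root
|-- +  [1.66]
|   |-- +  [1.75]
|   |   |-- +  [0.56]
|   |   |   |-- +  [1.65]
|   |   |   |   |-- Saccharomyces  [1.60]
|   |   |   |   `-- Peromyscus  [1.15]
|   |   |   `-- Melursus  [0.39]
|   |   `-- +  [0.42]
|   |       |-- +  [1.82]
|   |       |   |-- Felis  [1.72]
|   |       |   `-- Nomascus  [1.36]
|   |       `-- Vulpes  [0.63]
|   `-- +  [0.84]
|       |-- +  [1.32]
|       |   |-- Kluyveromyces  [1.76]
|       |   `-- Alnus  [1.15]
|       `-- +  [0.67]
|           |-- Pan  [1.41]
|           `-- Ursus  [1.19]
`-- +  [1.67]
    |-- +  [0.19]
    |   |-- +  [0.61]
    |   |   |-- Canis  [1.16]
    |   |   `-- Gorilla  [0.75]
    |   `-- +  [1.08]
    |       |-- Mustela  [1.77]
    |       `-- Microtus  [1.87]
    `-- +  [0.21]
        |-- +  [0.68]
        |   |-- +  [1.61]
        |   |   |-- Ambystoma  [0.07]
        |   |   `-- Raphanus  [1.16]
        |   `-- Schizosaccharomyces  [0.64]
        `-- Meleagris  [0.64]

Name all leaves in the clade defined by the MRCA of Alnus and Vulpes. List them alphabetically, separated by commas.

Alnus, Felis, Kluyveromyces, Melursus, Nomascus, Pan, Peromyscus, Saccharomyces, Ursus, Vulpes

Tracing Alnus: it sits inside (Kluyveromyces,Alnus).
Tracing Vulpes: it sits inside ((Felis,Nomascus),Vulpes).
The smallest clade enclosing both is ((((Saccharomyces,Peromyscus),Melursus),((Felis,Nomascus),Vulpes)),((Kluyveromyces,Alnus),(Pan,Ursus))); the answer is its 10 terminal taxa in alphabetical order.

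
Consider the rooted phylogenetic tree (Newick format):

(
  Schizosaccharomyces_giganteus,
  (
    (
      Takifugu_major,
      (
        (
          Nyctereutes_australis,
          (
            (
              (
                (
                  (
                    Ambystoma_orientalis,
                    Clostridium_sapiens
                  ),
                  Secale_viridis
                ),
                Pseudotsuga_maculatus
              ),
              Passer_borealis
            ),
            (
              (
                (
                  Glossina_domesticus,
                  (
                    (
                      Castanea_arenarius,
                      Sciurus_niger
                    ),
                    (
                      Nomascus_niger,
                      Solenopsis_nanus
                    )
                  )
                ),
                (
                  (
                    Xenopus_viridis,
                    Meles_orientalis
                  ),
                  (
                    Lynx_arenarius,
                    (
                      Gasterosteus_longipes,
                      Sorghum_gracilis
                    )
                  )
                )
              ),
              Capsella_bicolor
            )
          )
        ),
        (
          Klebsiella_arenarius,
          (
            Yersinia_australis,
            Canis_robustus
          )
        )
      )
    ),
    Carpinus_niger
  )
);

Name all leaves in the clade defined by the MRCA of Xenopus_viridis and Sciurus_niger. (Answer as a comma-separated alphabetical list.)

Castanea_arenarius, Gasterosteus_longipes, Glossina_domesticus, Lynx_arenarius, Meles_orientalis, Nomascus_niger, Sciurus_niger, Solenopsis_nanus, Sorghum_gracilis, Xenopus_viridis

Tracing Xenopus_viridis: it sits inside (Xenopus_viridis,Meles_orientalis).
Tracing Sciurus_niger: it sits inside (Castanea_arenarius,Sciurus_niger).
The smallest clade enclosing both is ((Glossina_domesticus,((Castanea_arenarius,Sciurus_niger),(Nomascus_niger,Solenopsis_nanus))),((Xenopus_viridis,Meles_orientalis),(Lynx_arenarius,(Gasterosteus_longipes,Sorghum_gracilis)))); the answer is its 10 terminal taxa in alphabetical order.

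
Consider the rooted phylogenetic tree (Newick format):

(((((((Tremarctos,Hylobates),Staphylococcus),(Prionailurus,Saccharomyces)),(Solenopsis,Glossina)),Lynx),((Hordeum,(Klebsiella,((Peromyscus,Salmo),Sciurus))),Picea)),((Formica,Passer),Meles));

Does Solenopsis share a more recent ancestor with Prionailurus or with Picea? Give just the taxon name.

Prionailurus

The MRCA of Solenopsis and Prionailurus subtends ((((Tremarctos,Hylobates),Staphylococcus),(Prionailurus,Saccharomyces)),(Solenopsis,Glossina)) (7 taxa).
The MRCA of Solenopsis and Picea subtends ((((((Tremarctos,Hylobates),Staphylococcus),(Prionailurus,Saccharomyces)),(Solenopsis,Glossina)),Lynx),((Hordeum,(Klebsiella,((Peromyscus,Salmo),Sciurus))),Picea)) (14 taxa).
The first is nested inside the second, so Solenopsis shares a more recent common ancestor with Prionailurus.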